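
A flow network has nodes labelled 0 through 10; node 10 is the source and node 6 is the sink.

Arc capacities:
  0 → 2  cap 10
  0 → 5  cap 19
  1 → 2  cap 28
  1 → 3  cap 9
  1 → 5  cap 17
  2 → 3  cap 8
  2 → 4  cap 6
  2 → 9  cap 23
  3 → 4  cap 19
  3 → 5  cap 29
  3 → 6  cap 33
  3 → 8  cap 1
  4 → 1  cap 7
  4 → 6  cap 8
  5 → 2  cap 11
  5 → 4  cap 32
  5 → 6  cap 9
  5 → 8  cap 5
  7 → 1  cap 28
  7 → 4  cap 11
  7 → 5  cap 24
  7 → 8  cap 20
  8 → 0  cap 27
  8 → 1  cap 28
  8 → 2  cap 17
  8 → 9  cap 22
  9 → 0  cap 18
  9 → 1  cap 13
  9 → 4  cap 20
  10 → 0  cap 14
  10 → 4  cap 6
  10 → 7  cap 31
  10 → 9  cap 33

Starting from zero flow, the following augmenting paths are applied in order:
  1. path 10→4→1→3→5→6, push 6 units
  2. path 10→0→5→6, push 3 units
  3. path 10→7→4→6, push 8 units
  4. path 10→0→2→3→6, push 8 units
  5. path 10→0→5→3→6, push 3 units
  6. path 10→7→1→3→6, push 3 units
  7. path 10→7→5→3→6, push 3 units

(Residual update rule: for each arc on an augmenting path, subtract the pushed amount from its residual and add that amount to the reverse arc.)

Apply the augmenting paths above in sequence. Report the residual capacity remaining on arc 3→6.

Residual capacity of (3,6): 16

after path 1 (10→4→1→3→5→6, push 6): res(3,6)=33
after path 2 (10→0→5→6, push 3): res(3,6)=33
after path 3 (10→7→4→6, push 8): res(3,6)=33
after path 4 (10→0→2→3→6, push 8): res(3,6)=25
after path 5 (10→0→5→3→6, push 3): res(3,6)=22
after path 6 (10→7→1→3→6, push 3): res(3,6)=19
after path 7 (10→7→5→3→6, push 3): res(3,6)=16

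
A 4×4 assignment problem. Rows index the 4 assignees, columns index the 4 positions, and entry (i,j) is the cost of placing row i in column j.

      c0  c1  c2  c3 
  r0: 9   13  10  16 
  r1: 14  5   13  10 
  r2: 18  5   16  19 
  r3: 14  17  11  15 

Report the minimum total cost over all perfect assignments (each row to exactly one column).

optimal assignment: row0→col0 (cost 9), row1→col3 (cost 10), row2→col1 (cost 5), row3→col2 (cost 11)
total = 9 + 10 + 5 + 11 = 35

Minimum assignment cost: 35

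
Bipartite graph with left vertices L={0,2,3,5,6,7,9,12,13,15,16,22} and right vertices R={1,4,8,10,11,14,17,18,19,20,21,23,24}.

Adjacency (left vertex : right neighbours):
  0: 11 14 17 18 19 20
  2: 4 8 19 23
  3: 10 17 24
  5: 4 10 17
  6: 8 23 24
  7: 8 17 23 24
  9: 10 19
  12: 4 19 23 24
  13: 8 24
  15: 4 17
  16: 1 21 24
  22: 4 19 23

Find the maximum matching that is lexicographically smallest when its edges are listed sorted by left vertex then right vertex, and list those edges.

|M| = 9 (so the lex-smallest maximum matching has 9 edges)
process left vertices in ascending order; for each, take the smallest-labelled available neighbour that still permits 9 edges overall, or leave it unmatched if none does
lex-smallest matching: {0-11, 2-4, 3-10, 5-17, 6-8, 7-23, 9-19, 12-24, 16-1}

Lex-smallest maximum matching: {(0,11), (2,4), (3,10), (5,17), (6,8), (7,23), (9,19), (12,24), (16,1)}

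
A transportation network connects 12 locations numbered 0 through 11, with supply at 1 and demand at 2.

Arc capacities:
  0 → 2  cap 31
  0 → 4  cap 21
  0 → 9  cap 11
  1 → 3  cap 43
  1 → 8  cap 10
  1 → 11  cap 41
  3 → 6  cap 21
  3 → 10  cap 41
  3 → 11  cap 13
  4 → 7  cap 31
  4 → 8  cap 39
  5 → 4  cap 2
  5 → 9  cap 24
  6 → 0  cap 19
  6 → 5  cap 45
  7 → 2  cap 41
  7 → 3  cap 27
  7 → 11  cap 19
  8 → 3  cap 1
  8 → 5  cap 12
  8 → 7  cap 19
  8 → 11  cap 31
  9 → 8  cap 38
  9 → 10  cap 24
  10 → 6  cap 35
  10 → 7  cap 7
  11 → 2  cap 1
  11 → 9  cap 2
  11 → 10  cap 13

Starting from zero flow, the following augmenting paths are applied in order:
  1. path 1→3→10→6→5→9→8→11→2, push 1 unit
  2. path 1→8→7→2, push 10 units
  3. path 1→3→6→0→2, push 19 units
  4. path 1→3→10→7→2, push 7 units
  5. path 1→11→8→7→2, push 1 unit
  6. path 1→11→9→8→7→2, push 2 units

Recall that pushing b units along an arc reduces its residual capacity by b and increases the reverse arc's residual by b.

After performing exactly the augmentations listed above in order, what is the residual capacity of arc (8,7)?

after path 1 (1→3→10→6→5→9→8→11→2, push 1): res(8,7)=19
after path 2 (1→8→7→2, push 10): res(8,7)=9
after path 3 (1→3→6→0→2, push 19): res(8,7)=9
after path 4 (1→3→10→7→2, push 7): res(8,7)=9
after path 5 (1→11→8→7→2, push 1): res(8,7)=8
after path 6 (1→11→9→8→7→2, push 2): res(8,7)=6

Residual capacity of (8,7): 6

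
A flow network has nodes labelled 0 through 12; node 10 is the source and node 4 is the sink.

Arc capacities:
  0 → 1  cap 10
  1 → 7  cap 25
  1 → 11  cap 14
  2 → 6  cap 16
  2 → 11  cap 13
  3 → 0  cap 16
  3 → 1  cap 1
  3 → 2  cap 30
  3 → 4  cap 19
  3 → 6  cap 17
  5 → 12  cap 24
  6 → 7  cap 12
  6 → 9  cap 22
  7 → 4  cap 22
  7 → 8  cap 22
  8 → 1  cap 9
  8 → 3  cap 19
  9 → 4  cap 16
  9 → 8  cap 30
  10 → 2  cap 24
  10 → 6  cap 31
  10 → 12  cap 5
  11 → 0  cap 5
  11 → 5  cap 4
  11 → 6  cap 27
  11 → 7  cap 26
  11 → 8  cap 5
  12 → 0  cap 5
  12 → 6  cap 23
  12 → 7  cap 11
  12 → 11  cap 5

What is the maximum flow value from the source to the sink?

augment #1: 10→6→7→4 bottleneck 12, total now 12
augment #2: 10→6→9→4 bottleneck 16, total now 28
augment #3: 10→12→7→4 bottleneck 5, total now 33
augment #4: 10→2→11→7→4 bottleneck 5, total now 38
augment #5: 10→2→11→8→3→4 bottleneck 5, total now 43
augment #6: 10→6→9→8→3→4 bottleneck 3, total now 46
augment #7: 10→2→6→9→8→3→4 bottleneck 3, total now 49
augment #8: 10→2→11→7→8→3→4 bottleneck 3, total now 52

Maximum flow value: 52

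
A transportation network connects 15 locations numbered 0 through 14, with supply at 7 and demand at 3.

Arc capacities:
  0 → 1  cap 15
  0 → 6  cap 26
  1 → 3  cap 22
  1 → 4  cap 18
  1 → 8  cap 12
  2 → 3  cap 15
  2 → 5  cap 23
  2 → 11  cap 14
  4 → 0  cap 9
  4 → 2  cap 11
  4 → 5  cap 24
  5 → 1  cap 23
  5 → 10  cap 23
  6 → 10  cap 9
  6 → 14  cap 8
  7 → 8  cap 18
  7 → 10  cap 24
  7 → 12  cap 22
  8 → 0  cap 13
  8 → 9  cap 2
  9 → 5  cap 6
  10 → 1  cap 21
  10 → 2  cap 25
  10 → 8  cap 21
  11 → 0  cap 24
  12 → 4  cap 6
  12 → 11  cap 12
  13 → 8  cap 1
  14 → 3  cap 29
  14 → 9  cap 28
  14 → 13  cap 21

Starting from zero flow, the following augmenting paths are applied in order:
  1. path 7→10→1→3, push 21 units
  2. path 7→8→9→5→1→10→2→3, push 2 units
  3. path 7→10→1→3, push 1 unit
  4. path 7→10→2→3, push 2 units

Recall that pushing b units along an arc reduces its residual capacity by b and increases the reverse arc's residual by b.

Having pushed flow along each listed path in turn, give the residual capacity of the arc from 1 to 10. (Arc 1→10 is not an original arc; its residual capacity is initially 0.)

Residual capacity of (1,10): 20

after path 1 (7→10→1→3, push 21): res(1,10)=21
after path 2 (7→8→9→5→1→10→2→3, push 2): res(1,10)=19
after path 3 (7→10→1→3, push 1): res(1,10)=20
after path 4 (7→10→2→3, push 2): res(1,10)=20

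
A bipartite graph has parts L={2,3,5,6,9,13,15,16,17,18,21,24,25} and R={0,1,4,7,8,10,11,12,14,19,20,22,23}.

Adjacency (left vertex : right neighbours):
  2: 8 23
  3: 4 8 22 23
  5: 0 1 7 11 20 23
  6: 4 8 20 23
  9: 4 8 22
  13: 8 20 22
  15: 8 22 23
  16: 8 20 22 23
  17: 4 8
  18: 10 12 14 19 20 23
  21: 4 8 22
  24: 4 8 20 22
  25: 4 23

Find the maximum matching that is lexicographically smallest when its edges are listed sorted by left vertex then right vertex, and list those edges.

Lex-smallest maximum matching: {(2,8), (3,4), (5,0), (6,20), (9,22), (15,23), (18,10)}

|M| = 7 (so the lex-smallest maximum matching has 7 edges)
process left vertices in ascending order; for each, take the smallest-labelled available neighbour that still permits 7 edges overall, or leave it unmatched if none does
lex-smallest matching: {2-8, 3-4, 5-0, 6-20, 9-22, 15-23, 18-10}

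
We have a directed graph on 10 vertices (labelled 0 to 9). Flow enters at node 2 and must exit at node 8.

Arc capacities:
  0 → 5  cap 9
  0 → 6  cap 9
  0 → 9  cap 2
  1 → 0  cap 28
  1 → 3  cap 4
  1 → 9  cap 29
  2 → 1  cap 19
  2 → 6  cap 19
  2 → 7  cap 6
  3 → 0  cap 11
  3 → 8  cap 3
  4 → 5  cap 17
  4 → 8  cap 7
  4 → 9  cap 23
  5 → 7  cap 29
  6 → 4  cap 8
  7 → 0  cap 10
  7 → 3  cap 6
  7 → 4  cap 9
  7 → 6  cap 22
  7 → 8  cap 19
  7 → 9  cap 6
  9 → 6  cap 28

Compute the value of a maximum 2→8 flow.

augment #1: 2→7→8 bottleneck 6, total now 6
augment #2: 2→1→3→8 bottleneck 3, total now 9
augment #3: 2→6→4→8 bottleneck 7, total now 16
augment #4: 2→1→0→5→7→8 bottleneck 9, total now 25
augment #5: 2→6→4→5→7→8 bottleneck 1, total now 26

Maximum flow value: 26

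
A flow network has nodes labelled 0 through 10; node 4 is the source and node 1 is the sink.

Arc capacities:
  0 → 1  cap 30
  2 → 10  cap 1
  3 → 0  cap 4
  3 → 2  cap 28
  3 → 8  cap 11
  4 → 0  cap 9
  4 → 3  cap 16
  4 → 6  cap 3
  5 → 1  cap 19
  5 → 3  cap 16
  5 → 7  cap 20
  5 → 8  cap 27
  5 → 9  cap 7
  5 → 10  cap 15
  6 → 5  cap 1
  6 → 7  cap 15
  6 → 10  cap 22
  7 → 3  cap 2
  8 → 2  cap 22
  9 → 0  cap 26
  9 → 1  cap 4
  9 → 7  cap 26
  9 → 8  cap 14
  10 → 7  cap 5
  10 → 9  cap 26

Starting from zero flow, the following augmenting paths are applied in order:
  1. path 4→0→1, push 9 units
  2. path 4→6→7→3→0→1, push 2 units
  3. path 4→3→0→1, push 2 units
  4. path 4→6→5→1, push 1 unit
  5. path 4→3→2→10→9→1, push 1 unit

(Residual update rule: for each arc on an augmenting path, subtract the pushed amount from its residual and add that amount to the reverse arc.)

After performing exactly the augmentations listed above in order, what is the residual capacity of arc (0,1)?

Residual capacity of (0,1): 17

after path 1 (4→0→1, push 9): res(0,1)=21
after path 2 (4→6→7→3→0→1, push 2): res(0,1)=19
after path 3 (4→3→0→1, push 2): res(0,1)=17
after path 4 (4→6→5→1, push 1): res(0,1)=17
after path 5 (4→3→2→10→9→1, push 1): res(0,1)=17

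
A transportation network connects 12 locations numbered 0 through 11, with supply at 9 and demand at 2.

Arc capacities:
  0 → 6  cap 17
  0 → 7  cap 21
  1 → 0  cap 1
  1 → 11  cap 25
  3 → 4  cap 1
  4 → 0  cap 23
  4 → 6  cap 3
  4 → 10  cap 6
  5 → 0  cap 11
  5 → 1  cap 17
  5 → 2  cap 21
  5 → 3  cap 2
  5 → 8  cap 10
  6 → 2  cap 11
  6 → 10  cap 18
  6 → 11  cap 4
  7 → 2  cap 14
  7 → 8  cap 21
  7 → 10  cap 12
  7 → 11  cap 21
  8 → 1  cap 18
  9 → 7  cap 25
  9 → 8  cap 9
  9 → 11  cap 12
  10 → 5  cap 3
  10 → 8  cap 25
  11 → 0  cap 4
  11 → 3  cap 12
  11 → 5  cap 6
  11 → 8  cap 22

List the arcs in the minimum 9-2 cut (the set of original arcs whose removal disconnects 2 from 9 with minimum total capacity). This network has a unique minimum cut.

Min-cut arcs: {(1,0), (3,4), (7,2), (10,5), (11,0), (11,5)} (total capacity 29)

augment #1: 9→7→2 push 14
augment #2: 9→11→5→2 push 6
augment #3: 9→7→10→5→2 push 3
augment #4: 9→11→0→6→2 push 4
augment #5: 9→8→1→0→6→2 push 1
augment #6: 9→11→3→4→6→2 push 1
max flow = 29; residual-reachable set from 9 gives S-side
cut edges (S→T): {(1,0), (3,4), (7,2), (10,5), (11,0), (11,5)} total cap 29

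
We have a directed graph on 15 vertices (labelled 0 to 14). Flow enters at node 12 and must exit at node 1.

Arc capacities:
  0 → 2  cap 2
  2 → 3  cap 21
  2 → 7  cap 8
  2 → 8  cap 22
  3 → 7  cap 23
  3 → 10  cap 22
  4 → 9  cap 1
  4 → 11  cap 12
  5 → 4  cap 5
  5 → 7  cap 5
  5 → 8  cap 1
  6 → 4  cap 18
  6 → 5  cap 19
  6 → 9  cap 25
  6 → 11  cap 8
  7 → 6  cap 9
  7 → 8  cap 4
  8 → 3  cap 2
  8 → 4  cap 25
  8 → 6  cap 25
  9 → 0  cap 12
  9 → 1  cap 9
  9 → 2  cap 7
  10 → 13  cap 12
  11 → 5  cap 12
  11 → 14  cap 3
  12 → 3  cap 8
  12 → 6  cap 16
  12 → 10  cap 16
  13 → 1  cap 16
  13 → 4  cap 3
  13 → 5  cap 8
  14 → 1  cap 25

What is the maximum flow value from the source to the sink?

Maximum flow value: 24

augment #1: 12→6→9→1 bottleneck 9, total now 9
augment #2: 12→10→13→1 bottleneck 12, total now 21
augment #3: 12→6→11→14→1 bottleneck 3, total now 24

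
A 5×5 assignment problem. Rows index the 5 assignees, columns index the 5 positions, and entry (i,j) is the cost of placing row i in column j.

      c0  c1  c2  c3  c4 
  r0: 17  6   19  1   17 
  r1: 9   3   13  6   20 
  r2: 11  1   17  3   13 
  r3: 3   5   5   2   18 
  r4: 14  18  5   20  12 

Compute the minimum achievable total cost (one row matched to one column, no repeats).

Minimum assignment cost: 25

optimal assignment: row0→col3 (cost 1), row1→col1 (cost 3), row2→col4 (cost 13), row3→col0 (cost 3), row4→col2 (cost 5)
total = 1 + 3 + 13 + 3 + 5 = 25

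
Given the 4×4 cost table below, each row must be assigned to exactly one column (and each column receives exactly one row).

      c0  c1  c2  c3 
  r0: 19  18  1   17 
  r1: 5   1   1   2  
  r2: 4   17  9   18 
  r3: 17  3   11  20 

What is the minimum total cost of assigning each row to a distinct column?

optimal assignment: row0→col2 (cost 1), row1→col3 (cost 2), row2→col0 (cost 4), row3→col1 (cost 3)
total = 1 + 2 + 4 + 3 = 10

Minimum assignment cost: 10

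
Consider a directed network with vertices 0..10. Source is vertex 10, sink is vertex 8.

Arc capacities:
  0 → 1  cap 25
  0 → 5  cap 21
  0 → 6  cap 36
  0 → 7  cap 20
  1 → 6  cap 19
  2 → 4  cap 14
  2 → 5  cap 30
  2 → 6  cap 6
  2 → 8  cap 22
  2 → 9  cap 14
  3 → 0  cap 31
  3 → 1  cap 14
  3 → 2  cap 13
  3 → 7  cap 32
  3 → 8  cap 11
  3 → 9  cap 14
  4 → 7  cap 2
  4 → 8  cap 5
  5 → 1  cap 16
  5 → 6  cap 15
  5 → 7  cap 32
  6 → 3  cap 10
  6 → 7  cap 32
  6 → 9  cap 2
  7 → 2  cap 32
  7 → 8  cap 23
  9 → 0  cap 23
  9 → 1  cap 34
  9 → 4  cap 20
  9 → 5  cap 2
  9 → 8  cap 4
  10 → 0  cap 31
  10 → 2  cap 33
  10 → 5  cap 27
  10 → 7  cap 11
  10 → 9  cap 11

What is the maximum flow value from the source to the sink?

augment #1: 10→2→8 bottleneck 22, total now 22
augment #2: 10→7→8 bottleneck 11, total now 33
augment #3: 10→9→8 bottleneck 4, total now 37
augment #4: 10→0→7→8 bottleneck 12, total now 49
augment #5: 10→2→4→8 bottleneck 5, total now 54
augment #6: 10→0→6→3→8 bottleneck 10, total now 64

Maximum flow value: 64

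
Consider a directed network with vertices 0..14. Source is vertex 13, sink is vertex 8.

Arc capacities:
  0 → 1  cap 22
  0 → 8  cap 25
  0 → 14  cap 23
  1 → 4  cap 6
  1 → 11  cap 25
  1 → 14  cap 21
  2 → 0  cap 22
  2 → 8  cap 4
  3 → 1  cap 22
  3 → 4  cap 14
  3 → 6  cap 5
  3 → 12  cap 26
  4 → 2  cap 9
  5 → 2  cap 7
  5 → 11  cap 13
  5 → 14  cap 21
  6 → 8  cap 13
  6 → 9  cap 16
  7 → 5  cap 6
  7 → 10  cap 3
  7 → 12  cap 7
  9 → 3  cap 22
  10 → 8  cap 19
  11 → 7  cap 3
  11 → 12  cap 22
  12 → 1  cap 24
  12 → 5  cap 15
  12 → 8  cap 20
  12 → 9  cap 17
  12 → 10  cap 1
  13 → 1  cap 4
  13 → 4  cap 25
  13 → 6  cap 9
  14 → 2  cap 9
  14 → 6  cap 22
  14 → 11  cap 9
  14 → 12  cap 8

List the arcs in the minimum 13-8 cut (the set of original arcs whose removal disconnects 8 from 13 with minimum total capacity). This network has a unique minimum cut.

augment #1: 13→6→8 push 9
augment #2: 13→4→2→8 push 4
augment #3: 13→1→11→12→8 push 4
augment #4: 13→4→2→0→8 push 5
max flow = 22; residual-reachable set from 13 gives S-side
cut edges (S→T): {(4,2), (13,1), (13,6)} total cap 22

Min-cut arcs: {(4,2), (13,1), (13,6)} (total capacity 22)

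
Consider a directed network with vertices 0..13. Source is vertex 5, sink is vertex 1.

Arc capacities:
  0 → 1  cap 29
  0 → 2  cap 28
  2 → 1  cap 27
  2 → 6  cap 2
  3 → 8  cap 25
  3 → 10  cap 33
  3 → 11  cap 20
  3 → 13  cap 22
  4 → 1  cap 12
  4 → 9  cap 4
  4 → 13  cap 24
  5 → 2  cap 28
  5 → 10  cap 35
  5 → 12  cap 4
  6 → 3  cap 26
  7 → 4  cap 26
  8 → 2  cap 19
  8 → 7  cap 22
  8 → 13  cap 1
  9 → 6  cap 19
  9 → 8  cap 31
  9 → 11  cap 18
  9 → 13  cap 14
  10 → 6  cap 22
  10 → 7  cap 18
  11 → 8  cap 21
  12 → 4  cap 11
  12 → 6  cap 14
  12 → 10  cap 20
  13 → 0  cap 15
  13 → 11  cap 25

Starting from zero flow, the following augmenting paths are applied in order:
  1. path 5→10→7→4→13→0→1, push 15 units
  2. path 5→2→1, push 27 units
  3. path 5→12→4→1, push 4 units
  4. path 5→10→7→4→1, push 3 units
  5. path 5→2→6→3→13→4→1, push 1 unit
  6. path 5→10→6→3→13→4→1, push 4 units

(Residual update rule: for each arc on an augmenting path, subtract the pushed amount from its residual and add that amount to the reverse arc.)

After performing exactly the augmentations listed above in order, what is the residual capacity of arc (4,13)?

after path 1 (5→10→7→4→13→0→1, push 15): res(4,13)=9
after path 2 (5→2→1, push 27): res(4,13)=9
after path 3 (5→12→4→1, push 4): res(4,13)=9
after path 4 (5→10→7→4→1, push 3): res(4,13)=9
after path 5 (5→2→6→3→13→4→1, push 1): res(4,13)=10
after path 6 (5→10→6→3→13→4→1, push 4): res(4,13)=14

Residual capacity of (4,13): 14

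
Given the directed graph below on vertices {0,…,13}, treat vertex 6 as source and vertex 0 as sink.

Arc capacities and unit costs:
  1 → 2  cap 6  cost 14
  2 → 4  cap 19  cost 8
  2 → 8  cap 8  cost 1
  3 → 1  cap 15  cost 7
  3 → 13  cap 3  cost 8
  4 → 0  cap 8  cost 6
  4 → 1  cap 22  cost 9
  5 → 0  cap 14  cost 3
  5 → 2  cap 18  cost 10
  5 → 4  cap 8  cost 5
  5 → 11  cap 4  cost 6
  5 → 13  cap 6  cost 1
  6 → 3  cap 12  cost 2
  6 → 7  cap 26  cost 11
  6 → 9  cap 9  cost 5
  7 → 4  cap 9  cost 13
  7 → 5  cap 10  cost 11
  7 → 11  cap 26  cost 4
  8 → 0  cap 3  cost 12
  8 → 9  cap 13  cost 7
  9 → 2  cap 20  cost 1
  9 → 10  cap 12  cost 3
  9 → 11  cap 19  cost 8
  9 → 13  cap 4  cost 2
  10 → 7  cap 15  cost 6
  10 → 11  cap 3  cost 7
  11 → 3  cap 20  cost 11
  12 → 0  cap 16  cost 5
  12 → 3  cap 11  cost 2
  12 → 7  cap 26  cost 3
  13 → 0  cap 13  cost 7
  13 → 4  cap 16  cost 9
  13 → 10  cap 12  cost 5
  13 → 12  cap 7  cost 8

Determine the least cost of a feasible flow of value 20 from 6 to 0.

Minimum cost for 20 units: 404

shortest-cost path #1: 6→9→13→0 push 4 @ unit cost 14 (adds 56)
shortest-cost path #2: 6→3→13→0 push 3 @ unit cost 17 (adds 51)
shortest-cost path #3: 6→9→2→8→0 push 3 @ unit cost 19 (adds 57)
shortest-cost path #4: 6→9→2→4→0 push 2 @ unit cost 20 (adds 40)
shortest-cost path #5: 6→7→5→0 push 8 @ unit cost 25 (adds 200)
total cost = 404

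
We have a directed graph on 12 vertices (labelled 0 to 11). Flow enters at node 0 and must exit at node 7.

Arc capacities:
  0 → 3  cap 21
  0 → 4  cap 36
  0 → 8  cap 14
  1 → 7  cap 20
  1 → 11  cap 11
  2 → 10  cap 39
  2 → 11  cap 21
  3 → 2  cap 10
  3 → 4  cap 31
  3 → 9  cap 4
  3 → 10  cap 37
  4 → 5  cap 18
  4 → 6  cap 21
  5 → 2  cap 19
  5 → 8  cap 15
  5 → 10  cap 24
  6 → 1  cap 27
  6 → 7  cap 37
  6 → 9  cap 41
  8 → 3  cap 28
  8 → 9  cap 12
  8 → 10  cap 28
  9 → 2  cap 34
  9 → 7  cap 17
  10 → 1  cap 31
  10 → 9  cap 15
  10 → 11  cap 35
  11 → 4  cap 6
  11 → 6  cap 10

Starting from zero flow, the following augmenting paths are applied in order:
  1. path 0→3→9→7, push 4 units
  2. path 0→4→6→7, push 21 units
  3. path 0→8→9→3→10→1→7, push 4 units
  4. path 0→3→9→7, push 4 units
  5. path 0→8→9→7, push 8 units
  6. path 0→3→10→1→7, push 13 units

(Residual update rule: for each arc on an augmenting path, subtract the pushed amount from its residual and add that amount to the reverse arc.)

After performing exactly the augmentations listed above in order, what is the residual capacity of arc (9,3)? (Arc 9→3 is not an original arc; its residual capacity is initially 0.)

Residual capacity of (9,3): 4

after path 1 (0→3→9→7, push 4): res(9,3)=4
after path 2 (0→4→6→7, push 21): res(9,3)=4
after path 3 (0→8→9→3→10→1→7, push 4): res(9,3)=0
after path 4 (0→3→9→7, push 4): res(9,3)=4
after path 5 (0→8→9→7, push 8): res(9,3)=4
after path 6 (0→3→10→1→7, push 13): res(9,3)=4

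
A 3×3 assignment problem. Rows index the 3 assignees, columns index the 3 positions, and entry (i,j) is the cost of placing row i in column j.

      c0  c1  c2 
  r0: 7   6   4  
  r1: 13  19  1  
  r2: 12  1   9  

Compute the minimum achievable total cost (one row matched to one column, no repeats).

optimal assignment: row0→col0 (cost 7), row1→col2 (cost 1), row2→col1 (cost 1)
total = 7 + 1 + 1 = 9

Minimum assignment cost: 9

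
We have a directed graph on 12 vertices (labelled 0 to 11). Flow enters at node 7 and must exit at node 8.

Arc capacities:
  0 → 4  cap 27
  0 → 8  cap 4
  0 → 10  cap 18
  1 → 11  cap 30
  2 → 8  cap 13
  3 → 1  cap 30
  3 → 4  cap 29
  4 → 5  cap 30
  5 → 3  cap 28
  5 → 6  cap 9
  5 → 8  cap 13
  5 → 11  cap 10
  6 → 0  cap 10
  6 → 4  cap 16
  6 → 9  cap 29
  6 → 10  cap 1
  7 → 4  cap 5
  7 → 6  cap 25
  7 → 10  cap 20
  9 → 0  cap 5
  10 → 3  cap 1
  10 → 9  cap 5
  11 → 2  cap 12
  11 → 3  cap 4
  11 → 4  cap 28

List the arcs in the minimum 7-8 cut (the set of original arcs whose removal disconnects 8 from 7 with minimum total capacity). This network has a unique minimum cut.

augment #1: 7→4→5→8 push 5
augment #2: 7→6→0→8 push 4
augment #3: 7→6→4→5→8 push 8
augment #4: 7→6→4→5→11→2→8 push 8
augment #5: 7→10→3→1→11→2→8 push 1
augment #6: 7→6→0→4→5→11→2→8 push 2
augment #7: 7→6→0→4→5→3→1→11→2→8 push 1
max flow = 29; residual-reachable set from 7 gives S-side
cut edges (S→T): {(0,8), (5,8), (11,2)} total cap 29

Min-cut arcs: {(0,8), (5,8), (11,2)} (total capacity 29)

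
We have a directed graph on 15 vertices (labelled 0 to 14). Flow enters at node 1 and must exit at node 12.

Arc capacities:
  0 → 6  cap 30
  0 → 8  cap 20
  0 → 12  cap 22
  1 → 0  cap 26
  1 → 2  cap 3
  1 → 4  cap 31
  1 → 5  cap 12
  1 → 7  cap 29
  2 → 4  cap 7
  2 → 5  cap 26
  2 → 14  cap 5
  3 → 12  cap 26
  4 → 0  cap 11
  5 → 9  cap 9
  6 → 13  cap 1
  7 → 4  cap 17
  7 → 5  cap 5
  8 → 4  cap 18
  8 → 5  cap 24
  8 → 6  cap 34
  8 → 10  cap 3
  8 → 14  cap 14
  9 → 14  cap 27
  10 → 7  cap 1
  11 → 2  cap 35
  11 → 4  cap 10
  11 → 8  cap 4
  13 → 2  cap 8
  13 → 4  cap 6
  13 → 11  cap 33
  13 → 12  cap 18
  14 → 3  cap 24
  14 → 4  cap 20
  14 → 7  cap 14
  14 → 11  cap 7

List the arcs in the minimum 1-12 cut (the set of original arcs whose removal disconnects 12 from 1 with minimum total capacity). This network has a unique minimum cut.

Min-cut arcs: {(0,12), (6,13), (14,3)} (total capacity 47)

augment #1: 1→0→12 push 22
augment #2: 1→0→6→13→12 push 1
augment #3: 1→2→14→3→12 push 3
augment #4: 1→0→8→14→3→12 push 3
augment #5: 1→5→9→14→3→12 push 9
augment #6: 1→4→0→8→14→3→12 push 9
max flow = 47; residual-reachable set from 1 gives S-side
cut edges (S→T): {(0,12), (6,13), (14,3)} total cap 47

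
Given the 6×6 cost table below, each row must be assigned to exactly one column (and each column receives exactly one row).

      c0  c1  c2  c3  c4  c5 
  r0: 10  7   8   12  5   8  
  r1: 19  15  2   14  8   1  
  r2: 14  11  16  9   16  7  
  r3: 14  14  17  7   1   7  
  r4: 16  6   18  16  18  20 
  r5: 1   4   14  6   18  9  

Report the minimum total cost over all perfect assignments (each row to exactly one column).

optimal assignment: row0→col2 (cost 8), row1→col5 (cost 1), row2→col3 (cost 9), row3→col4 (cost 1), row4→col1 (cost 6), row5→col0 (cost 1)
total = 8 + 1 + 9 + 1 + 6 + 1 = 26

Minimum assignment cost: 26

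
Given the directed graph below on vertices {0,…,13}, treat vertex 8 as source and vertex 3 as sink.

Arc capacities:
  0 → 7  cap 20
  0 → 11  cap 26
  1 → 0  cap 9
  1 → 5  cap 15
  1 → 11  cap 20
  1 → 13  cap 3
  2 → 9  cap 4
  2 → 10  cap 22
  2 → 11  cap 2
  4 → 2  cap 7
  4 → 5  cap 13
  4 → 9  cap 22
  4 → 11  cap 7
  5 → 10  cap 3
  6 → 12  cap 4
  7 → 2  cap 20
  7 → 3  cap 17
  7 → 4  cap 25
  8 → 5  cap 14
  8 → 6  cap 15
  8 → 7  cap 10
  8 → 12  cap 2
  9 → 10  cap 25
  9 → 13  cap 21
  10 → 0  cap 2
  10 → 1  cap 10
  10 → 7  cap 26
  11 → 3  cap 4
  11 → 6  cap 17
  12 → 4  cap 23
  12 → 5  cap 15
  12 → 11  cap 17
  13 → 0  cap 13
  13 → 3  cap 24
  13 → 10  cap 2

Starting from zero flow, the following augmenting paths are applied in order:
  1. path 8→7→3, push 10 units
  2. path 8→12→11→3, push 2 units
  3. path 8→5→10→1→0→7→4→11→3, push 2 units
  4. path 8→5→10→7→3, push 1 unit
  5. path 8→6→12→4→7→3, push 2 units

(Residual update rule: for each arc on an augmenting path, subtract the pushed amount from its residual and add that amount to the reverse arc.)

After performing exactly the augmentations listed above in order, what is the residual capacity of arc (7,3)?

Residual capacity of (7,3): 4

after path 1 (8→7→3, push 10): res(7,3)=7
after path 2 (8→12→11→3, push 2): res(7,3)=7
after path 3 (8→5→10→1→0→7→4→11→3, push 2): res(7,3)=7
after path 4 (8→5→10→7→3, push 1): res(7,3)=6
after path 5 (8→6→12→4→7→3, push 2): res(7,3)=4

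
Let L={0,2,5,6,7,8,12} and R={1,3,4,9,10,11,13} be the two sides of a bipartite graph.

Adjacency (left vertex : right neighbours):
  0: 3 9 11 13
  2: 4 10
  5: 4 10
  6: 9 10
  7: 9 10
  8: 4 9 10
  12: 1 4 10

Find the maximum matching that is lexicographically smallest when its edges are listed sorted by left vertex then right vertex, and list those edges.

|M| = 5 (so the lex-smallest maximum matching has 5 edges)
process left vertices in ascending order; for each, take the smallest-labelled available neighbour that still permits 5 edges overall, or leave it unmatched if none does
lex-smallest matching: {0-3, 2-4, 5-10, 6-9, 12-1}

Lex-smallest maximum matching: {(0,3), (2,4), (5,10), (6,9), (12,1)}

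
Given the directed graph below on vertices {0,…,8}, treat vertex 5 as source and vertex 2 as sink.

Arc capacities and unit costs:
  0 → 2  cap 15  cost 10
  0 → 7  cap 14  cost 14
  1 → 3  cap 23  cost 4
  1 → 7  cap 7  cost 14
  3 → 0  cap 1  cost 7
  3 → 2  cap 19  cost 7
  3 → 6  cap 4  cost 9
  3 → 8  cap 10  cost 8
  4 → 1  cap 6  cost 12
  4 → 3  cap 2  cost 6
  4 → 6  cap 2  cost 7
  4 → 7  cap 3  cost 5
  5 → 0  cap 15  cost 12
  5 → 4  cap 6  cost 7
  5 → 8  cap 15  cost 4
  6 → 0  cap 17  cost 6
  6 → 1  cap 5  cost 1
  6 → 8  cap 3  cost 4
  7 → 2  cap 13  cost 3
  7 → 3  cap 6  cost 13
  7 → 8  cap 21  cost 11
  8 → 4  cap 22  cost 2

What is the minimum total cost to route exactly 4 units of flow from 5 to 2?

Minimum cost for 4 units: 61

shortest-cost path #1: 5→8→4→7→2 push 3 @ unit cost 14 (adds 42)
shortest-cost path #2: 5→8→4→3→2 push 1 @ unit cost 19 (adds 19)
total cost = 61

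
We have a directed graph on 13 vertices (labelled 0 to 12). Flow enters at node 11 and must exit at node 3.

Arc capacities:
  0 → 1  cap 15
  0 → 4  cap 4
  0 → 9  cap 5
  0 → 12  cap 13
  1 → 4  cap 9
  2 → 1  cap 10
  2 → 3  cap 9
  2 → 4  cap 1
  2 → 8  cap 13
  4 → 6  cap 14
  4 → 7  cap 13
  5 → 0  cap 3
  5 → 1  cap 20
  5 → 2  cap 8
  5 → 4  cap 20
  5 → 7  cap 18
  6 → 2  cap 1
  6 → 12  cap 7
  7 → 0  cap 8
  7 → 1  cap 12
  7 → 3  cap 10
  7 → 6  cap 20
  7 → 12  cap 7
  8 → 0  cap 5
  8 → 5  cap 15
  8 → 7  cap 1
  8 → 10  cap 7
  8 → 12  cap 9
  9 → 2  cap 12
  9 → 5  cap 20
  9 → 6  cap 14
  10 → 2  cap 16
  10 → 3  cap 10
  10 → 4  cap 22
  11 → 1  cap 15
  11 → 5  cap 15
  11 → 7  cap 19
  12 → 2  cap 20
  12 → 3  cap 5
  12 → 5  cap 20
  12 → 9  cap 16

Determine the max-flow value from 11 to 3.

Maximum flow value: 31

augment #1: 11→7→3 bottleneck 10, total now 10
augment #2: 11→5→2→3 bottleneck 8, total now 18
augment #3: 11→7→12→3 bottleneck 5, total now 23
augment #4: 11→7→6→2→3 bottleneck 1, total now 24
augment #5: 11→7→12→2→8→10→3 bottleneck 2, total now 26
augment #6: 11→5→0→9→2→8→10→3 bottleneck 3, total now 29
augment #7: 11→7→0→9→2→8→10→3 bottleneck 1, total now 30
augment #8: 11→1→4→6→12→2→8→10→3 bottleneck 1, total now 31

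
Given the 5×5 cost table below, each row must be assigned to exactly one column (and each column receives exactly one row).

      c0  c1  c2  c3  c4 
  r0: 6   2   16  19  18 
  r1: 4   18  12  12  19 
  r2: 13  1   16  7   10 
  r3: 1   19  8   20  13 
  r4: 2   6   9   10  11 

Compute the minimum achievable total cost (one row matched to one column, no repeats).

optimal assignment: row0→col1 (cost 2), row1→col0 (cost 4), row2→col3 (cost 7), row3→col2 (cost 8), row4→col4 (cost 11)
total = 2 + 4 + 7 + 8 + 11 = 32

Minimum assignment cost: 32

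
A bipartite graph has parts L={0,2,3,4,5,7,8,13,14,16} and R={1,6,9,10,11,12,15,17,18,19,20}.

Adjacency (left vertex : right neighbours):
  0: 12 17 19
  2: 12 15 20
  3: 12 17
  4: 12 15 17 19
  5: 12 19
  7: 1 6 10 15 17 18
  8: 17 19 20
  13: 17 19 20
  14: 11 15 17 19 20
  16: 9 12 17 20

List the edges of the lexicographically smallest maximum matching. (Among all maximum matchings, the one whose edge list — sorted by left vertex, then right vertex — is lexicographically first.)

|M| = 8 (so the lex-smallest maximum matching has 8 edges)
process left vertices in ascending order; for each, take the smallest-labelled available neighbour that still permits 8 edges overall, or leave it unmatched if none does
lex-smallest matching: {0-12, 2-15, 3-17, 4-19, 7-1, 8-20, 14-11, 16-9}

Lex-smallest maximum matching: {(0,12), (2,15), (3,17), (4,19), (7,1), (8,20), (14,11), (16,9)}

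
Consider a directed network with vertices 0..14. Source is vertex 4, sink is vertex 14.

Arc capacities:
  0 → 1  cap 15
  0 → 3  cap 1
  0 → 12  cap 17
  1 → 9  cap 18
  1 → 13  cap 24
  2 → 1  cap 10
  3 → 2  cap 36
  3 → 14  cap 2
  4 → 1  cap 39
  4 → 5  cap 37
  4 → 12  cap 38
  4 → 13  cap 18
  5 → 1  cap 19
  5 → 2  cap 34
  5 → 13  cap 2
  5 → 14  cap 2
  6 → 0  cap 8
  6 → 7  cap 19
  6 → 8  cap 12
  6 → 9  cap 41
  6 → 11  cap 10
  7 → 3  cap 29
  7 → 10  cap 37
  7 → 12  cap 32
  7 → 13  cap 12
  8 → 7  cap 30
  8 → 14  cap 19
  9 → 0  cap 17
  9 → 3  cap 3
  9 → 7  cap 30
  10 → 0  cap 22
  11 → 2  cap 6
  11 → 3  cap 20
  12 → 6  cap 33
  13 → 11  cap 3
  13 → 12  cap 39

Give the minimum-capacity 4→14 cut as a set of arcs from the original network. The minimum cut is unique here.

augment #1: 4→5→14 push 2
augment #2: 4→1→9→3→14 push 2
augment #3: 4→12→6→8→14 push 12
max flow = 16; residual-reachable set from 4 gives S-side
cut edges (S→T): {(3,14), (5,14), (6,8)} total cap 16

Min-cut arcs: {(3,14), (5,14), (6,8)} (total capacity 16)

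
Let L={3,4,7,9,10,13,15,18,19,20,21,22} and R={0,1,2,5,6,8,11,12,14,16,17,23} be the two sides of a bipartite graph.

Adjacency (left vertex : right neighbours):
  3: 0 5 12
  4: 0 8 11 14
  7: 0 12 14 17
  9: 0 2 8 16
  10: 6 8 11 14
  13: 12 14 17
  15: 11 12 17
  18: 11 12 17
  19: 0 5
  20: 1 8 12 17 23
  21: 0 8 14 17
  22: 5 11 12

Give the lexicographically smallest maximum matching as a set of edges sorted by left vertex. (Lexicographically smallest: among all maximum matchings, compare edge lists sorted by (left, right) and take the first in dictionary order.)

Lex-smallest maximum matching: {(3,0), (4,8), (7,12), (9,2), (10,6), (13,14), (15,11), (18,17), (19,5), (20,1)}

|M| = 10 (so the lex-smallest maximum matching has 10 edges)
process left vertices in ascending order; for each, take the smallest-labelled available neighbour that still permits 10 edges overall, or leave it unmatched if none does
lex-smallest matching: {3-0, 4-8, 7-12, 9-2, 10-6, 13-14, 15-11, 18-17, 19-5, 20-1}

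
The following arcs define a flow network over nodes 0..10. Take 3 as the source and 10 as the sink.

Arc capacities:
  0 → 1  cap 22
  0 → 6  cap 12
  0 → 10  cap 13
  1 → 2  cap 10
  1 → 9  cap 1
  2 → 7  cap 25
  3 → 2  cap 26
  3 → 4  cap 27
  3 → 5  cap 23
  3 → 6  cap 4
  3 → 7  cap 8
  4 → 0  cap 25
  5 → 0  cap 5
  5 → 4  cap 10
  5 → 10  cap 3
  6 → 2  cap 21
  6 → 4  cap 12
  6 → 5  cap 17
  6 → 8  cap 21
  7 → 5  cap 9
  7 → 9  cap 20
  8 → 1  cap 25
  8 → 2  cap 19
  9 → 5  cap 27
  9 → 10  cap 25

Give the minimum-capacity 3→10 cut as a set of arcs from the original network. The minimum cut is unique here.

augment #1: 3→5→10 push 3
augment #2: 3→4→0→10 push 13
augment #3: 3→7→9→10 push 8
augment #4: 3→2→7→9→10 push 12
augment #5: 3→4→0→1→9→10 push 1
max flow = 37; residual-reachable set from 3 gives S-side
cut edges (S→T): {(0,10), (1,9), (5,10), (7,9)} total cap 37

Min-cut arcs: {(0,10), (1,9), (5,10), (7,9)} (total capacity 37)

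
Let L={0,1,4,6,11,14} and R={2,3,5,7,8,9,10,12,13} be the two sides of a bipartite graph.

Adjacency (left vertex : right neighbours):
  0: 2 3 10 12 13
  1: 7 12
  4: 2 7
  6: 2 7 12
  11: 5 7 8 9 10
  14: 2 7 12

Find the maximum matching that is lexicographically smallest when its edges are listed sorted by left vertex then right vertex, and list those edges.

Lex-smallest maximum matching: {(0,3), (1,7), (4,2), (6,12), (11,5)}

|M| = 5 (so the lex-smallest maximum matching has 5 edges)
process left vertices in ascending order; for each, take the smallest-labelled available neighbour that still permits 5 edges overall, or leave it unmatched if none does
lex-smallest matching: {0-3, 1-7, 4-2, 6-12, 11-5}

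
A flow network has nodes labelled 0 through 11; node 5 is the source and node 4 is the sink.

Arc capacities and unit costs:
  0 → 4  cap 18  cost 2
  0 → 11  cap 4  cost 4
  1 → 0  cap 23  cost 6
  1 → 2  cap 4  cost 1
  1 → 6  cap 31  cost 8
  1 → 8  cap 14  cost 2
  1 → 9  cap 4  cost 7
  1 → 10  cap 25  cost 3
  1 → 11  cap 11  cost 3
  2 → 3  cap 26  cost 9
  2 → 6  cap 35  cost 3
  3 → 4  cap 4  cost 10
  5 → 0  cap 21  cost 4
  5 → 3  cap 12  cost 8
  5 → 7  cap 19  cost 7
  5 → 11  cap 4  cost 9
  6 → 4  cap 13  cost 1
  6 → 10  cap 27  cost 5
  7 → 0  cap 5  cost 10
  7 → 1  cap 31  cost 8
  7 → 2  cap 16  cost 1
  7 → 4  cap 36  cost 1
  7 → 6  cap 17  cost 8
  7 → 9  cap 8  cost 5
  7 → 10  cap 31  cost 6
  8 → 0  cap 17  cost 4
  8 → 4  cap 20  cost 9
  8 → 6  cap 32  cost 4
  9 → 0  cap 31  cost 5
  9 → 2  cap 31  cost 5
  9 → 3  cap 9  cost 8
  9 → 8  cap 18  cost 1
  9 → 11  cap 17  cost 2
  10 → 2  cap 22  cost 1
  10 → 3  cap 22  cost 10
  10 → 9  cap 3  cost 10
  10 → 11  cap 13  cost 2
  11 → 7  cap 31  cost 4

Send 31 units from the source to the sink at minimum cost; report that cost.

shortest-cost path #1: 5→0→4 push 18 @ unit cost 6 (adds 108)
shortest-cost path #2: 5→7→4 push 13 @ unit cost 8 (adds 104)
total cost = 212

Minimum cost for 31 units: 212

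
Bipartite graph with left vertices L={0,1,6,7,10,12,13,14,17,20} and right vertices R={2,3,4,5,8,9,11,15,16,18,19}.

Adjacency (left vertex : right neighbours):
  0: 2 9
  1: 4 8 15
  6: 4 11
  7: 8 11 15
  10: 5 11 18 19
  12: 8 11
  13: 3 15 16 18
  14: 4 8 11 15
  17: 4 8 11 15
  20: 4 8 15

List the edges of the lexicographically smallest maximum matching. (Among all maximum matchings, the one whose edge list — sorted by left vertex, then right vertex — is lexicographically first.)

|M| = 7 (so the lex-smallest maximum matching has 7 edges)
process left vertices in ascending order; for each, take the smallest-labelled available neighbour that still permits 7 edges overall, or leave it unmatched if none does
lex-smallest matching: {0-2, 1-4, 6-11, 7-8, 10-5, 13-3, 14-15}

Lex-smallest maximum matching: {(0,2), (1,4), (6,11), (7,8), (10,5), (13,3), (14,15)}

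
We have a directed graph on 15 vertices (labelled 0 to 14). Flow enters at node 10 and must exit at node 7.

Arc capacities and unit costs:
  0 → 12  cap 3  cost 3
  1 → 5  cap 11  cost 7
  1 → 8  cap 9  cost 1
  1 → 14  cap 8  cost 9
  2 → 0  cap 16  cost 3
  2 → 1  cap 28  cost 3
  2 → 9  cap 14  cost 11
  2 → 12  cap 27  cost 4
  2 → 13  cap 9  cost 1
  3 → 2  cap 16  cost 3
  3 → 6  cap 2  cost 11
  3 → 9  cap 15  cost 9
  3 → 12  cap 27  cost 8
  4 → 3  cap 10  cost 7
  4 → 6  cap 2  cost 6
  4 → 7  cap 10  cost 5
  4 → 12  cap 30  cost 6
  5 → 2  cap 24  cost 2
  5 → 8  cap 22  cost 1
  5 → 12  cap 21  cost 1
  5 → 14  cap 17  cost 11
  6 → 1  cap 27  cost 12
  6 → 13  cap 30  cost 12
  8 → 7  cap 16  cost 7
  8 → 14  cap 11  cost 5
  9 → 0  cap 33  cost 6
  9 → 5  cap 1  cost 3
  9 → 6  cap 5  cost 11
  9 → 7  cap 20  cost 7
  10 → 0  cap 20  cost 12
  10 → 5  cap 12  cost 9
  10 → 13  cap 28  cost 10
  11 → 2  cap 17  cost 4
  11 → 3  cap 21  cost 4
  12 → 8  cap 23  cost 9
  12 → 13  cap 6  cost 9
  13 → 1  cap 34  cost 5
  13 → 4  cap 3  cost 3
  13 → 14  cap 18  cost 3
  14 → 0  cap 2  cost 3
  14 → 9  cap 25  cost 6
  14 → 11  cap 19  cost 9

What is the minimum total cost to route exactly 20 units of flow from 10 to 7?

Minimum cost for 20 units: 376

shortest-cost path #1: 10→5→8→7 push 12 @ unit cost 17 (adds 204)
shortest-cost path #2: 10→13→4→7 push 3 @ unit cost 18 (adds 54)
shortest-cost path #3: 10→13→1→8→7 push 4 @ unit cost 23 (adds 92)
shortest-cost path #4: 10→13→14→9→7 push 1 @ unit cost 26 (adds 26)
total cost = 376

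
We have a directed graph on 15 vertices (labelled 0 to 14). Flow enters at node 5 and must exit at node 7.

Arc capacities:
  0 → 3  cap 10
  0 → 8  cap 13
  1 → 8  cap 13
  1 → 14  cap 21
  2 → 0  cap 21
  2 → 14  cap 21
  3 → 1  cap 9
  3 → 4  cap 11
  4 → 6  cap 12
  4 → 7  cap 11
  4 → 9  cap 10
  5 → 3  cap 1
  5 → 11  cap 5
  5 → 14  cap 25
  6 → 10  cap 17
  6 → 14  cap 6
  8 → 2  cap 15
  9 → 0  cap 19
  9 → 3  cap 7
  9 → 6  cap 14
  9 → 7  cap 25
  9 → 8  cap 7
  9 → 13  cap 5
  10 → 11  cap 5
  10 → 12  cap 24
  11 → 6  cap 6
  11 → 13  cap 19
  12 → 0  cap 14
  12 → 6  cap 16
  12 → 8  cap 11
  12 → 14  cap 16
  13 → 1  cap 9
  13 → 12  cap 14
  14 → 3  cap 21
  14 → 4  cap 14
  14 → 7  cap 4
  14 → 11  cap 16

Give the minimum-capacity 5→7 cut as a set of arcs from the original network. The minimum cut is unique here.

augment #1: 5→14→7 push 4
augment #2: 5→3→4→7 push 1
augment #3: 5→14→4→7 push 10
augment #4: 5→14→4→9→7 push 4
augment #5: 5→14→3→4→9→7 push 6
max flow = 25; residual-reachable set from 5 gives S-side
cut edges (S→T): {(4,7), (4,9), (14,7)} total cap 25

Min-cut arcs: {(4,7), (4,9), (14,7)} (total capacity 25)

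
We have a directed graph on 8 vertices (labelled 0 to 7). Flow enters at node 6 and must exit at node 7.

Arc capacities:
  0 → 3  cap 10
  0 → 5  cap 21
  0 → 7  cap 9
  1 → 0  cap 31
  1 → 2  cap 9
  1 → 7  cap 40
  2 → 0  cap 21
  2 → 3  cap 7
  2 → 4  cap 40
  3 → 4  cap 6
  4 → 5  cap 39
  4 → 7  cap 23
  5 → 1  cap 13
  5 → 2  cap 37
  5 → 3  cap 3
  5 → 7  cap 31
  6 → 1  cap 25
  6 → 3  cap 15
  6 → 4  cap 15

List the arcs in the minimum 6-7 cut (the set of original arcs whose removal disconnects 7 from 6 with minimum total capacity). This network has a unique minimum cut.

Min-cut arcs: {(3,4), (6,1), (6,4)} (total capacity 46)

augment #1: 6→1→7 push 25
augment #2: 6→4→7 push 15
augment #3: 6→3→4→7 push 6
max flow = 46; residual-reachable set from 6 gives S-side
cut edges (S→T): {(3,4), (6,1), (6,4)} total cap 46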